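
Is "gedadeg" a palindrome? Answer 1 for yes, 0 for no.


Input: gedadeg
Reversed: gedadeg
  Compare pos 0 ('g') with pos 6 ('g'): match
  Compare pos 1 ('e') with pos 5 ('e'): match
  Compare pos 2 ('d') with pos 4 ('d'): match
Result: palindrome

1


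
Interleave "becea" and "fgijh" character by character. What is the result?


Interleaving "becea" and "fgijh":
  Position 0: 'b' from first, 'f' from second => "bf"
  Position 1: 'e' from first, 'g' from second => "eg"
  Position 2: 'c' from first, 'i' from second => "ci"
  Position 3: 'e' from first, 'j' from second => "ej"
  Position 4: 'a' from first, 'h' from second => "ah"
Result: bfegciejah

bfegciejah


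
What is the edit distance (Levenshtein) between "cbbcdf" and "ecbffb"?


Computing edit distance: "cbbcdf" -> "ecbffb"
DP table:
           e    c    b    f    f    b
      0    1    2    3    4    5    6
  c   1    1    1    2    3    4    5
  b   2    2    2    1    2    3    4
  b   3    3    3    2    2    3    3
  c   4    4    3    3    3    3    4
  d   5    5    4    4    4    4    4
  f   6    6    5    5    4    4    5
Edit distance = dp[6][6] = 5

5


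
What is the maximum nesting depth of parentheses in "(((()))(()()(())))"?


Input: "(((()))(()()(())))"
Tracking depth:
  Position 0 '(': depth becomes 1
  Position 1 '(': depth becomes 2
  Position 2 '(': depth becomes 3
  Position 3 '(': depth becomes 4
  Position 4 ')': depth becomes 3
  Position 5 ')': depth becomes 2
  Position 6 ')': depth becomes 1
  Position 7 '(': depth becomes 2
  Position 8 '(': depth becomes 3
  Position 9 ')': depth becomes 2
  Position 10 '(': depth becomes 3
  Position 11 ')': depth becomes 2
  Position 12 '(': depth becomes 3
  Position 13 '(': depth becomes 4
  Position 14 ')': depth becomes 3
  Position 15 ')': depth becomes 2
  Position 16 ')': depth becomes 1
  Position 17 ')': depth becomes 0
Maximum depth reached: 4

4


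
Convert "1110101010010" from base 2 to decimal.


Input: "1110101010010" in base 2
Positional expansion:
  Digit '1' (value 1) x 2^12 = 4096
  Digit '1' (value 1) x 2^11 = 2048
  Digit '1' (value 1) x 2^10 = 1024
  Digit '0' (value 0) x 2^9 = 0
  Digit '1' (value 1) x 2^8 = 256
  Digit '0' (value 0) x 2^7 = 0
  Digit '1' (value 1) x 2^6 = 64
  Digit '0' (value 0) x 2^5 = 0
  Digit '1' (value 1) x 2^4 = 16
  Digit '0' (value 0) x 2^3 = 0
  Digit '0' (value 0) x 2^2 = 0
  Digit '1' (value 1) x 2^1 = 2
  Digit '0' (value 0) x 2^0 = 0
Sum = 7506

7506


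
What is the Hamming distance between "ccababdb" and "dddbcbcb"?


Comparing "ccababdb" and "dddbcbcb" position by position:
  Position 0: 'c' vs 'd' => differ
  Position 1: 'c' vs 'd' => differ
  Position 2: 'a' vs 'd' => differ
  Position 3: 'b' vs 'b' => same
  Position 4: 'a' vs 'c' => differ
  Position 5: 'b' vs 'b' => same
  Position 6: 'd' vs 'c' => differ
  Position 7: 'b' vs 'b' => same
Total differences (Hamming distance): 5

5


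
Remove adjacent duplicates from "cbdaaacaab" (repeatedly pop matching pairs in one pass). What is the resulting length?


Input: cbdaaacaab
Stack-based adjacent duplicate removal:
  Read 'c': push. Stack: c
  Read 'b': push. Stack: cb
  Read 'd': push. Stack: cbd
  Read 'a': push. Stack: cbda
  Read 'a': matches stack top 'a' => pop. Stack: cbd
  Read 'a': push. Stack: cbda
  Read 'c': push. Stack: cbdac
  Read 'a': push. Stack: cbdaca
  Read 'a': matches stack top 'a' => pop. Stack: cbdac
  Read 'b': push. Stack: cbdacb
Final stack: "cbdacb" (length 6)

6


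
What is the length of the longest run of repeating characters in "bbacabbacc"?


Input: "bbacabbacc"
Scanning for longest run:
  Position 1 ('b'): continues run of 'b', length=2
  Position 2 ('a'): new char, reset run to 1
  Position 3 ('c'): new char, reset run to 1
  Position 4 ('a'): new char, reset run to 1
  Position 5 ('b'): new char, reset run to 1
  Position 6 ('b'): continues run of 'b', length=2
  Position 7 ('a'): new char, reset run to 1
  Position 8 ('c'): new char, reset run to 1
  Position 9 ('c'): continues run of 'c', length=2
Longest run: 'b' with length 2

2


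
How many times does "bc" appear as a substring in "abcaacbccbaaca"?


Searching for "bc" in "abcaacbccbaaca"
Scanning each position:
  Position 0: "ab" => no
  Position 1: "bc" => MATCH
  Position 2: "ca" => no
  Position 3: "aa" => no
  Position 4: "ac" => no
  Position 5: "cb" => no
  Position 6: "bc" => MATCH
  Position 7: "cc" => no
  Position 8: "cb" => no
  Position 9: "ba" => no
  Position 10: "aa" => no
  Position 11: "ac" => no
  Position 12: "ca" => no
Total occurrences: 2

2


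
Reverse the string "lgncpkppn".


Input: lgncpkppn
Reading characters right to left:
  Position 8: 'n'
  Position 7: 'p'
  Position 6: 'p'
  Position 5: 'k'
  Position 4: 'p'
  Position 3: 'c'
  Position 2: 'n'
  Position 1: 'g'
  Position 0: 'l'
Reversed: nppkpcngl

nppkpcngl


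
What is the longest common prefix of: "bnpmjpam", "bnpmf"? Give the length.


Words: bnpmjpam, bnpmf
  Position 0: all 'b' => match
  Position 1: all 'n' => match
  Position 2: all 'p' => match
  Position 3: all 'm' => match
  Position 4: ('j', 'f') => mismatch, stop
LCP = "bnpm" (length 4)

4


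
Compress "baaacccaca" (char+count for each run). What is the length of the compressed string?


Input: baaacccaca
Runs:
  'b' x 1 => "b1"
  'a' x 3 => "a3"
  'c' x 3 => "c3"
  'a' x 1 => "a1"
  'c' x 1 => "c1"
  'a' x 1 => "a1"
Compressed: "b1a3c3a1c1a1"
Compressed length: 12

12


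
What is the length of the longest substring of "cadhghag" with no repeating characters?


Input: "cadhghag"
Sliding window (track last position of each char):
  Position 0 ('c'): window [0,0] length 1 -- new best
  Position 1 ('a'): window [0,1] length 2 -- new best
  Position 2 ('d'): window [0,2] length 3 -- new best
  Position 3 ('h'): window [0,3] length 4 -- new best
  Position 4 ('g'): window [0,4] length 5 -- new best
  Position 5 ('h'): repeat (last at 3), move window start to 4
  Position 5 ('h'): window [4,5] length 2
  Position 6 ('a'): window [4,6] length 3
  Position 7 ('g'): repeat (last at 4), move window start to 5
  Position 7 ('g'): window [5,7] length 3
Longest substring with no repeats: "cadhg" with length 5

5


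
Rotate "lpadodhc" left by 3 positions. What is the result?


Input: "lpadodhc", rotate left by 3
First 3 characters: "lpa"
Remaining characters: "dodhc"
Concatenate remaining + first: "dodhc" + "lpa" = "dodhclpa"

dodhclpa


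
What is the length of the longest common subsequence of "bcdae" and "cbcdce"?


LCS of "bcdae" and "cbcdce"
DP table:
           c    b    c    d    c    e
      0    0    0    0    0    0    0
  b   0    0    1    1    1    1    1
  c   0    1    1    2    2    2    2
  d   0    1    1    2    3    3    3
  a   0    1    1    2    3    3    3
  e   0    1    1    2    3    3    4
LCS length = dp[5][6] = 4

4


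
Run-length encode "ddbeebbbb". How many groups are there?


Input: ddbeebbbb
Scanning for consecutive runs:
  Group 1: 'd' x 2 (positions 0-1)
  Group 2: 'b' x 1 (positions 2-2)
  Group 3: 'e' x 2 (positions 3-4)
  Group 4: 'b' x 4 (positions 5-8)
Total groups: 4

4


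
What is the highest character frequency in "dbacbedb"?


Input: dbacbedb
Character counts:
  'a': 1
  'b': 3
  'c': 1
  'd': 2
  'e': 1
Maximum frequency: 3

3


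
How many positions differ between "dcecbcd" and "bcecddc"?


Comparing "dcecbcd" and "bcecddc" position by position:
  Position 0: 'd' vs 'b' => DIFFER
  Position 1: 'c' vs 'c' => same
  Position 2: 'e' vs 'e' => same
  Position 3: 'c' vs 'c' => same
  Position 4: 'b' vs 'd' => DIFFER
  Position 5: 'c' vs 'd' => DIFFER
  Position 6: 'd' vs 'c' => DIFFER
Positions that differ: 4

4


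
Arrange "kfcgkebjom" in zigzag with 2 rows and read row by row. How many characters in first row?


Zigzag "kfcgkebjom" into 2 rows:
Placing characters:
  'k' => row 0
  'f' => row 1
  'c' => row 0
  'g' => row 1
  'k' => row 0
  'e' => row 1
  'b' => row 0
  'j' => row 1
  'o' => row 0
  'm' => row 1
Rows:
  Row 0: "kckbo"
  Row 1: "fgejm"
First row length: 5

5


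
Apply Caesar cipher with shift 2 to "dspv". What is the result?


Caesar cipher: shift "dspv" by 2
  'd' (pos 3) + 2 = pos 5 = 'f'
  's' (pos 18) + 2 = pos 20 = 'u'
  'p' (pos 15) + 2 = pos 17 = 'r'
  'v' (pos 21) + 2 = pos 23 = 'x'
Result: furx

furx


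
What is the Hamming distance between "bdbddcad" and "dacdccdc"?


Comparing "bdbddcad" and "dacdccdc" position by position:
  Position 0: 'b' vs 'd' => differ
  Position 1: 'd' vs 'a' => differ
  Position 2: 'b' vs 'c' => differ
  Position 3: 'd' vs 'd' => same
  Position 4: 'd' vs 'c' => differ
  Position 5: 'c' vs 'c' => same
  Position 6: 'a' vs 'd' => differ
  Position 7: 'd' vs 'c' => differ
Total differences (Hamming distance): 6

6


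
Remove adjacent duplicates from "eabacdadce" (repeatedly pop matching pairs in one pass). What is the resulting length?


Input: eabacdadce
Stack-based adjacent duplicate removal:
  Read 'e': push. Stack: e
  Read 'a': push. Stack: ea
  Read 'b': push. Stack: eab
  Read 'a': push. Stack: eaba
  Read 'c': push. Stack: eabac
  Read 'd': push. Stack: eabacd
  Read 'a': push. Stack: eabacda
  Read 'd': push. Stack: eabacdad
  Read 'c': push. Stack: eabacdadc
  Read 'e': push. Stack: eabacdadce
Final stack: "eabacdadce" (length 10)

10


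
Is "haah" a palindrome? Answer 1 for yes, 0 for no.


Input: haah
Reversed: haah
  Compare pos 0 ('h') with pos 3 ('h'): match
  Compare pos 1 ('a') with pos 2 ('a'): match
Result: palindrome

1


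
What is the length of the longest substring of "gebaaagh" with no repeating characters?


Input: "gebaaagh"
Sliding window (track last position of each char):
  Position 0 ('g'): window [0,0] length 1 -- new best
  Position 1 ('e'): window [0,1] length 2 -- new best
  Position 2 ('b'): window [0,2] length 3 -- new best
  Position 3 ('a'): window [0,3] length 4 -- new best
  Position 4 ('a'): repeat (last at 3), move window start to 4
  Position 4 ('a'): window [4,4] length 1
  Position 5 ('a'): repeat (last at 4), move window start to 5
  Position 5 ('a'): window [5,5] length 1
  Position 6 ('g'): window [5,6] length 2
  Position 7 ('h'): window [5,7] length 3
Longest substring with no repeats: "geba" with length 4

4


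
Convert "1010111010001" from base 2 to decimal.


Input: "1010111010001" in base 2
Positional expansion:
  Digit '1' (value 1) x 2^12 = 4096
  Digit '0' (value 0) x 2^11 = 0
  Digit '1' (value 1) x 2^10 = 1024
  Digit '0' (value 0) x 2^9 = 0
  Digit '1' (value 1) x 2^8 = 256
  Digit '1' (value 1) x 2^7 = 128
  Digit '1' (value 1) x 2^6 = 64
  Digit '0' (value 0) x 2^5 = 0
  Digit '1' (value 1) x 2^4 = 16
  Digit '0' (value 0) x 2^3 = 0
  Digit '0' (value 0) x 2^2 = 0
  Digit '0' (value 0) x 2^1 = 0
  Digit '1' (value 1) x 2^0 = 1
Sum = 5585

5585


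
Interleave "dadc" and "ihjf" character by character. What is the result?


Interleaving "dadc" and "ihjf":
  Position 0: 'd' from first, 'i' from second => "di"
  Position 1: 'a' from first, 'h' from second => "ah"
  Position 2: 'd' from first, 'j' from second => "dj"
  Position 3: 'c' from first, 'f' from second => "cf"
Result: diahdjcf

diahdjcf


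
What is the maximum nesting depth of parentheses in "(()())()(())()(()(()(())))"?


Input: "(()())()(())()(()(()(())))"
Tracking depth:
  Position 0 '(': depth becomes 1
  Position 1 '(': depth becomes 2
  Position 2 ')': depth becomes 1
  Position 3 '(': depth becomes 2
  Position 4 ')': depth becomes 1
  Position 5 ')': depth becomes 0
  Position 6 '(': depth becomes 1
  Position 7 ')': depth becomes 0
  Position 8 '(': depth becomes 1
  Position 9 '(': depth becomes 2
  Position 10 ')': depth becomes 1
  Position 11 ')': depth becomes 0
  Position 12 '(': depth becomes 1
  Position 13 ')': depth becomes 0
  Position 14 '(': depth becomes 1
  Position 15 '(': depth becomes 2
  Position 16 ')': depth becomes 1
  Position 17 '(': depth becomes 2
  Position 18 '(': depth becomes 3
  Position 19 ')': depth becomes 2
  Position 20 '(': depth becomes 3
  Position 21 '(': depth becomes 4
  Position 22 ')': depth becomes 3
  Position 23 ')': depth becomes 2
  Position 24 ')': depth becomes 1
  Position 25 ')': depth becomes 0
Maximum depth reached: 4

4


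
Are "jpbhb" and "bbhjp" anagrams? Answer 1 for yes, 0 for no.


Strings: "jpbhb", "bbhjp"
Sorted first:  bbhjp
Sorted second: bbhjp
Sorted forms match => anagrams

1


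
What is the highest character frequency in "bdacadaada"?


Input: bdacadaada
Character counts:
  'a': 5
  'b': 1
  'c': 1
  'd': 3
Maximum frequency: 5

5


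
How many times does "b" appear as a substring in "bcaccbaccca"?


Searching for "b" in "bcaccbaccca"
Scanning each position:
  Position 0: "b" => MATCH
  Position 1: "c" => no
  Position 2: "a" => no
  Position 3: "c" => no
  Position 4: "c" => no
  Position 5: "b" => MATCH
  Position 6: "a" => no
  Position 7: "c" => no
  Position 8: "c" => no
  Position 9: "c" => no
  Position 10: "a" => no
Total occurrences: 2

2


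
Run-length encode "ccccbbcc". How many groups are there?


Input: ccccbbcc
Scanning for consecutive runs:
  Group 1: 'c' x 4 (positions 0-3)
  Group 2: 'b' x 2 (positions 4-5)
  Group 3: 'c' x 2 (positions 6-7)
Total groups: 3

3


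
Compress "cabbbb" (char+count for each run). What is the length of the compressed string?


Input: cabbbb
Runs:
  'c' x 1 => "c1"
  'a' x 1 => "a1"
  'b' x 4 => "b4"
Compressed: "c1a1b4"
Compressed length: 6

6


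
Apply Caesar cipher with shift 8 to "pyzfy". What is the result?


Caesar cipher: shift "pyzfy" by 8
  'p' (pos 15) + 8 = pos 23 = 'x'
  'y' (pos 24) + 8 = pos 6 = 'g'
  'z' (pos 25) + 8 = pos 7 = 'h'
  'f' (pos 5) + 8 = pos 13 = 'n'
  'y' (pos 24) + 8 = pos 6 = 'g'
Result: xghng

xghng


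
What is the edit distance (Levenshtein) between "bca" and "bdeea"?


Computing edit distance: "bca" -> "bdeea"
DP table:
           b    d    e    e    a
      0    1    2    3    4    5
  b   1    0    1    2    3    4
  c   2    1    1    2    3    4
  a   3    2    2    2    3    3
Edit distance = dp[3][5] = 3

3


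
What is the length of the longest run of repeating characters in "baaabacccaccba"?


Input: "baaabacccaccba"
Scanning for longest run:
  Position 1 ('a'): new char, reset run to 1
  Position 2 ('a'): continues run of 'a', length=2
  Position 3 ('a'): continues run of 'a', length=3
  Position 4 ('b'): new char, reset run to 1
  Position 5 ('a'): new char, reset run to 1
  Position 6 ('c'): new char, reset run to 1
  Position 7 ('c'): continues run of 'c', length=2
  Position 8 ('c'): continues run of 'c', length=3
  Position 9 ('a'): new char, reset run to 1
  Position 10 ('c'): new char, reset run to 1
  Position 11 ('c'): continues run of 'c', length=2
  Position 12 ('b'): new char, reset run to 1
  Position 13 ('a'): new char, reset run to 1
Longest run: 'a' with length 3

3


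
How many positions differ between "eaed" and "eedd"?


Comparing "eaed" and "eedd" position by position:
  Position 0: 'e' vs 'e' => same
  Position 1: 'a' vs 'e' => DIFFER
  Position 2: 'e' vs 'd' => DIFFER
  Position 3: 'd' vs 'd' => same
Positions that differ: 2

2


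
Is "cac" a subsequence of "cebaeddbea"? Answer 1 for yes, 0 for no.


Check if "cac" is a subsequence of "cebaeddbea"
Greedy scan:
  Position 0 ('c'): matches sub[0] = 'c'
  Position 1 ('e'): no match needed
  Position 2 ('b'): no match needed
  Position 3 ('a'): matches sub[1] = 'a'
  Position 4 ('e'): no match needed
  Position 5 ('d'): no match needed
  Position 6 ('d'): no match needed
  Position 7 ('b'): no match needed
  Position 8 ('e'): no match needed
  Position 9 ('a'): no match needed
Only matched 2/3 characters => not a subsequence

0


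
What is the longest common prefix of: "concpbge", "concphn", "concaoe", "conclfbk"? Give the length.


Words: concpbge, concphn, concaoe, conclfbk
  Position 0: all 'c' => match
  Position 1: all 'o' => match
  Position 2: all 'n' => match
  Position 3: all 'c' => match
  Position 4: ('p', 'p', 'a', 'l') => mismatch, stop
LCP = "conc" (length 4)

4


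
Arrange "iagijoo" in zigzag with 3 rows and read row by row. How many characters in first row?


Zigzag "iagijoo" into 3 rows:
Placing characters:
  'i' => row 0
  'a' => row 1
  'g' => row 2
  'i' => row 1
  'j' => row 0
  'o' => row 1
  'o' => row 2
Rows:
  Row 0: "ij"
  Row 1: "aio"
  Row 2: "go"
First row length: 2

2


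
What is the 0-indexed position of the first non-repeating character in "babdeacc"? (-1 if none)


Input: babdeacc
Character frequencies:
  'a': 2
  'b': 2
  'c': 2
  'd': 1
  'e': 1
Scanning left to right for freq == 1:
  Position 0 ('b'): freq=2, skip
  Position 1 ('a'): freq=2, skip
  Position 2 ('b'): freq=2, skip
  Position 3 ('d'): unique! => answer = 3

3


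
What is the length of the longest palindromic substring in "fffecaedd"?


Input: "fffecaedd"
Checking substrings for palindromes:
  [0:3] "fff" (len 3) => palindrome
  [0:2] "ff" (len 2) => palindrome
  [1:3] "ff" (len 2) => palindrome
  [7:9] "dd" (len 2) => palindrome
Longest palindromic substring: "fff" with length 3

3


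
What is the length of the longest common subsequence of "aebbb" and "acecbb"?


LCS of "aebbb" and "acecbb"
DP table:
           a    c    e    c    b    b
      0    0    0    0    0    0    0
  a   0    1    1    1    1    1    1
  e   0    1    1    2    2    2    2
  b   0    1    1    2    2    3    3
  b   0    1    1    2    2    3    4
  b   0    1    1    2    2    3    4
LCS length = dp[5][6] = 4

4


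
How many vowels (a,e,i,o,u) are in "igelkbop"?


Input: igelkbop
Checking each character:
  'i' at position 0: vowel (running total: 1)
  'g' at position 1: consonant
  'e' at position 2: vowel (running total: 2)
  'l' at position 3: consonant
  'k' at position 4: consonant
  'b' at position 5: consonant
  'o' at position 6: vowel (running total: 3)
  'p' at position 7: consonant
Total vowels: 3

3


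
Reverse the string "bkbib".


Input: bkbib
Reading characters right to left:
  Position 4: 'b'
  Position 3: 'i'
  Position 2: 'b'
  Position 1: 'k'
  Position 0: 'b'
Reversed: bibkb

bibkb


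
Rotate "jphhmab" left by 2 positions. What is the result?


Input: "jphhmab", rotate left by 2
First 2 characters: "jp"
Remaining characters: "hhmab"
Concatenate remaining + first: "hhmab" + "jp" = "hhmabjp"

hhmabjp


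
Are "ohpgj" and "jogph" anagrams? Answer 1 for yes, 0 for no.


Strings: "ohpgj", "jogph"
Sorted first:  ghjop
Sorted second: ghjop
Sorted forms match => anagrams

1


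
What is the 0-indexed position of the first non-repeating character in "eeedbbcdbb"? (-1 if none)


Input: eeedbbcdbb
Character frequencies:
  'b': 4
  'c': 1
  'd': 2
  'e': 3
Scanning left to right for freq == 1:
  Position 0 ('e'): freq=3, skip
  Position 1 ('e'): freq=3, skip
  Position 2 ('e'): freq=3, skip
  Position 3 ('d'): freq=2, skip
  Position 4 ('b'): freq=4, skip
  Position 5 ('b'): freq=4, skip
  Position 6 ('c'): unique! => answer = 6

6


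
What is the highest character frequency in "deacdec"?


Input: deacdec
Character counts:
  'a': 1
  'c': 2
  'd': 2
  'e': 2
Maximum frequency: 2

2


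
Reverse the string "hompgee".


Input: hompgee
Reading characters right to left:
  Position 6: 'e'
  Position 5: 'e'
  Position 4: 'g'
  Position 3: 'p'
  Position 2: 'm'
  Position 1: 'o'
  Position 0: 'h'
Reversed: eegpmoh

eegpmoh


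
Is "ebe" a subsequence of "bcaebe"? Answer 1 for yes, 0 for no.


Check if "ebe" is a subsequence of "bcaebe"
Greedy scan:
  Position 0 ('b'): no match needed
  Position 1 ('c'): no match needed
  Position 2 ('a'): no match needed
  Position 3 ('e'): matches sub[0] = 'e'
  Position 4 ('b'): matches sub[1] = 'b'
  Position 5 ('e'): matches sub[2] = 'e'
All 3 characters matched => is a subsequence

1


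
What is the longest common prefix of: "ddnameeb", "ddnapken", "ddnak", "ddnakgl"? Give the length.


Words: ddnameeb, ddnapken, ddnak, ddnakgl
  Position 0: all 'd' => match
  Position 1: all 'd' => match
  Position 2: all 'n' => match
  Position 3: all 'a' => match
  Position 4: ('m', 'p', 'k', 'k') => mismatch, stop
LCP = "ddna" (length 4)

4


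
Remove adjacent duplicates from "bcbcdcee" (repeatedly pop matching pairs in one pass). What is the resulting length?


Input: bcbcdcee
Stack-based adjacent duplicate removal:
  Read 'b': push. Stack: b
  Read 'c': push. Stack: bc
  Read 'b': push. Stack: bcb
  Read 'c': push. Stack: bcbc
  Read 'd': push. Stack: bcbcd
  Read 'c': push. Stack: bcbcdc
  Read 'e': push. Stack: bcbcdce
  Read 'e': matches stack top 'e' => pop. Stack: bcbcdc
Final stack: "bcbcdc" (length 6)

6


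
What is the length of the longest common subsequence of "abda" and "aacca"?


LCS of "abda" and "aacca"
DP table:
           a    a    c    c    a
      0    0    0    0    0    0
  a   0    1    1    1    1    1
  b   0    1    1    1    1    1
  d   0    1    1    1    1    1
  a   0    1    2    2    2    2
LCS length = dp[4][5] = 2

2


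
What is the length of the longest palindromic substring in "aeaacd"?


Input: "aeaacd"
Checking substrings for palindromes:
  [0:3] "aea" (len 3) => palindrome
  [2:4] "aa" (len 2) => palindrome
Longest palindromic substring: "aea" with length 3

3


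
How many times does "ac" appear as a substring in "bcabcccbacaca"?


Searching for "ac" in "bcabcccbacaca"
Scanning each position:
  Position 0: "bc" => no
  Position 1: "ca" => no
  Position 2: "ab" => no
  Position 3: "bc" => no
  Position 4: "cc" => no
  Position 5: "cc" => no
  Position 6: "cb" => no
  Position 7: "ba" => no
  Position 8: "ac" => MATCH
  Position 9: "ca" => no
  Position 10: "ac" => MATCH
  Position 11: "ca" => no
Total occurrences: 2

2


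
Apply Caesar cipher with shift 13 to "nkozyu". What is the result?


Caesar cipher: shift "nkozyu" by 13
  'n' (pos 13) + 13 = pos 0 = 'a'
  'k' (pos 10) + 13 = pos 23 = 'x'
  'o' (pos 14) + 13 = pos 1 = 'b'
  'z' (pos 25) + 13 = pos 12 = 'm'
  'y' (pos 24) + 13 = pos 11 = 'l'
  'u' (pos 20) + 13 = pos 7 = 'h'
Result: axbmlh

axbmlh


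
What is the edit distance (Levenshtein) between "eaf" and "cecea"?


Computing edit distance: "eaf" -> "cecea"
DP table:
           c    e    c    e    a
      0    1    2    3    4    5
  e   1    1    1    2    3    4
  a   2    2    2    2    3    3
  f   3    3    3    3    3    4
Edit distance = dp[3][5] = 4

4


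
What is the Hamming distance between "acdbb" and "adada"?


Comparing "acdbb" and "adada" position by position:
  Position 0: 'a' vs 'a' => same
  Position 1: 'c' vs 'd' => differ
  Position 2: 'd' vs 'a' => differ
  Position 3: 'b' vs 'd' => differ
  Position 4: 'b' vs 'a' => differ
Total differences (Hamming distance): 4

4


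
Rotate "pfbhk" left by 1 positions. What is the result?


Input: "pfbhk", rotate left by 1
First 1 characters: "p"
Remaining characters: "fbhk"
Concatenate remaining + first: "fbhk" + "p" = "fbhkp"

fbhkp


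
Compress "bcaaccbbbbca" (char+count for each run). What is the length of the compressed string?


Input: bcaaccbbbbca
Runs:
  'b' x 1 => "b1"
  'c' x 1 => "c1"
  'a' x 2 => "a2"
  'c' x 2 => "c2"
  'b' x 4 => "b4"
  'c' x 1 => "c1"
  'a' x 1 => "a1"
Compressed: "b1c1a2c2b4c1a1"
Compressed length: 14

14


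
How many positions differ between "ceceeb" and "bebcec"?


Comparing "ceceeb" and "bebcec" position by position:
  Position 0: 'c' vs 'b' => DIFFER
  Position 1: 'e' vs 'e' => same
  Position 2: 'c' vs 'b' => DIFFER
  Position 3: 'e' vs 'c' => DIFFER
  Position 4: 'e' vs 'e' => same
  Position 5: 'b' vs 'c' => DIFFER
Positions that differ: 4

4


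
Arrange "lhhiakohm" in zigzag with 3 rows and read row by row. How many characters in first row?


Zigzag "lhhiakohm" into 3 rows:
Placing characters:
  'l' => row 0
  'h' => row 1
  'h' => row 2
  'i' => row 1
  'a' => row 0
  'k' => row 1
  'o' => row 2
  'h' => row 1
  'm' => row 0
Rows:
  Row 0: "lam"
  Row 1: "hikh"
  Row 2: "ho"
First row length: 3

3


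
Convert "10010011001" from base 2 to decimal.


Input: "10010011001" in base 2
Positional expansion:
  Digit '1' (value 1) x 2^10 = 1024
  Digit '0' (value 0) x 2^9 = 0
  Digit '0' (value 0) x 2^8 = 0
  Digit '1' (value 1) x 2^7 = 128
  Digit '0' (value 0) x 2^6 = 0
  Digit '0' (value 0) x 2^5 = 0
  Digit '1' (value 1) x 2^4 = 16
  Digit '1' (value 1) x 2^3 = 8
  Digit '0' (value 0) x 2^2 = 0
  Digit '0' (value 0) x 2^1 = 0
  Digit '1' (value 1) x 2^0 = 1
Sum = 1177

1177


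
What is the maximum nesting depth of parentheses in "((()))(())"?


Input: "((()))(())"
Tracking depth:
  Position 0 '(': depth becomes 1
  Position 1 '(': depth becomes 2
  Position 2 '(': depth becomes 3
  Position 3 ')': depth becomes 2
  Position 4 ')': depth becomes 1
  Position 5 ')': depth becomes 0
  Position 6 '(': depth becomes 1
  Position 7 '(': depth becomes 2
  Position 8 ')': depth becomes 1
  Position 9 ')': depth becomes 0
Maximum depth reached: 3

3


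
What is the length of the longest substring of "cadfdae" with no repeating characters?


Input: "cadfdae"
Sliding window (track last position of each char):
  Position 0 ('c'): window [0,0] length 1 -- new best
  Position 1 ('a'): window [0,1] length 2 -- new best
  Position 2 ('d'): window [0,2] length 3 -- new best
  Position 3 ('f'): window [0,3] length 4 -- new best
  Position 4 ('d'): repeat (last at 2), move window start to 3
  Position 4 ('d'): window [3,4] length 2
  Position 5 ('a'): window [3,5] length 3
  Position 6 ('e'): window [3,6] length 4
Longest substring with no repeats: "cadf" with length 4

4


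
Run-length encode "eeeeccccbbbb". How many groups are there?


Input: eeeeccccbbbb
Scanning for consecutive runs:
  Group 1: 'e' x 4 (positions 0-3)
  Group 2: 'c' x 4 (positions 4-7)
  Group 3: 'b' x 4 (positions 8-11)
Total groups: 3

3


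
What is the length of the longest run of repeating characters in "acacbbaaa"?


Input: "acacbbaaa"
Scanning for longest run:
  Position 1 ('c'): new char, reset run to 1
  Position 2 ('a'): new char, reset run to 1
  Position 3 ('c'): new char, reset run to 1
  Position 4 ('b'): new char, reset run to 1
  Position 5 ('b'): continues run of 'b', length=2
  Position 6 ('a'): new char, reset run to 1
  Position 7 ('a'): continues run of 'a', length=2
  Position 8 ('a'): continues run of 'a', length=3
Longest run: 'a' with length 3

3


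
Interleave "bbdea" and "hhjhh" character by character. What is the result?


Interleaving "bbdea" and "hhjhh":
  Position 0: 'b' from first, 'h' from second => "bh"
  Position 1: 'b' from first, 'h' from second => "bh"
  Position 2: 'd' from first, 'j' from second => "dj"
  Position 3: 'e' from first, 'h' from second => "eh"
  Position 4: 'a' from first, 'h' from second => "ah"
Result: bhbhdjehah

bhbhdjehah


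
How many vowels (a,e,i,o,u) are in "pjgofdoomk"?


Input: pjgofdoomk
Checking each character:
  'p' at position 0: consonant
  'j' at position 1: consonant
  'g' at position 2: consonant
  'o' at position 3: vowel (running total: 1)
  'f' at position 4: consonant
  'd' at position 5: consonant
  'o' at position 6: vowel (running total: 2)
  'o' at position 7: vowel (running total: 3)
  'm' at position 8: consonant
  'k' at position 9: consonant
Total vowels: 3

3


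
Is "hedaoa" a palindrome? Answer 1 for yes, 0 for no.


Input: hedaoa
Reversed: aoadeh
  Compare pos 0 ('h') with pos 5 ('a'): MISMATCH
  Compare pos 1 ('e') with pos 4 ('o'): MISMATCH
  Compare pos 2 ('d') with pos 3 ('a'): MISMATCH
Result: not a palindrome

0


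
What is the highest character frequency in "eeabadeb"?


Input: eeabadeb
Character counts:
  'a': 2
  'b': 2
  'd': 1
  'e': 3
Maximum frequency: 3

3


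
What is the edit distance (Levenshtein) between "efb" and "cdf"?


Computing edit distance: "efb" -> "cdf"
DP table:
           c    d    f
      0    1    2    3
  e   1    1    2    3
  f   2    2    2    2
  b   3    3    3    3
Edit distance = dp[3][3] = 3

3


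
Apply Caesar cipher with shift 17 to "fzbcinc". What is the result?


Caesar cipher: shift "fzbcinc" by 17
  'f' (pos 5) + 17 = pos 22 = 'w'
  'z' (pos 25) + 17 = pos 16 = 'q'
  'b' (pos 1) + 17 = pos 18 = 's'
  'c' (pos 2) + 17 = pos 19 = 't'
  'i' (pos 8) + 17 = pos 25 = 'z'
  'n' (pos 13) + 17 = pos 4 = 'e'
  'c' (pos 2) + 17 = pos 19 = 't'
Result: wqstzet

wqstzet


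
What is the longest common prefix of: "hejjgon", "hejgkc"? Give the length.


Words: hejjgon, hejgkc
  Position 0: all 'h' => match
  Position 1: all 'e' => match
  Position 2: all 'j' => match
  Position 3: ('j', 'g') => mismatch, stop
LCP = "hej" (length 3)

3


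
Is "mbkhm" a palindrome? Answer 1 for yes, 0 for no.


Input: mbkhm
Reversed: mhkbm
  Compare pos 0 ('m') with pos 4 ('m'): match
  Compare pos 1 ('b') with pos 3 ('h'): MISMATCH
Result: not a palindrome

0


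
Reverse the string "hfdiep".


Input: hfdiep
Reading characters right to left:
  Position 5: 'p'
  Position 4: 'e'
  Position 3: 'i'
  Position 2: 'd'
  Position 1: 'f'
  Position 0: 'h'
Reversed: peidfh

peidfh


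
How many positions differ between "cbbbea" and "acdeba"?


Comparing "cbbbea" and "acdeba" position by position:
  Position 0: 'c' vs 'a' => DIFFER
  Position 1: 'b' vs 'c' => DIFFER
  Position 2: 'b' vs 'd' => DIFFER
  Position 3: 'b' vs 'e' => DIFFER
  Position 4: 'e' vs 'b' => DIFFER
  Position 5: 'a' vs 'a' => same
Positions that differ: 5

5


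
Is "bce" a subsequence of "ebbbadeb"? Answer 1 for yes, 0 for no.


Check if "bce" is a subsequence of "ebbbadeb"
Greedy scan:
  Position 0 ('e'): no match needed
  Position 1 ('b'): matches sub[0] = 'b'
  Position 2 ('b'): no match needed
  Position 3 ('b'): no match needed
  Position 4 ('a'): no match needed
  Position 5 ('d'): no match needed
  Position 6 ('e'): no match needed
  Position 7 ('b'): no match needed
Only matched 1/3 characters => not a subsequence

0


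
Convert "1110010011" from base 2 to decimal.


Input: "1110010011" in base 2
Positional expansion:
  Digit '1' (value 1) x 2^9 = 512
  Digit '1' (value 1) x 2^8 = 256
  Digit '1' (value 1) x 2^7 = 128
  Digit '0' (value 0) x 2^6 = 0
  Digit '0' (value 0) x 2^5 = 0
  Digit '1' (value 1) x 2^4 = 16
  Digit '0' (value 0) x 2^3 = 0
  Digit '0' (value 0) x 2^2 = 0
  Digit '1' (value 1) x 2^1 = 2
  Digit '1' (value 1) x 2^0 = 1
Sum = 915

915


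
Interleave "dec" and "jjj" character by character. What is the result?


Interleaving "dec" and "jjj":
  Position 0: 'd' from first, 'j' from second => "dj"
  Position 1: 'e' from first, 'j' from second => "ej"
  Position 2: 'c' from first, 'j' from second => "cj"
Result: djejcj

djejcj


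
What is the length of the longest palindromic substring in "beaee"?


Input: "beaee"
Checking substrings for palindromes:
  [1:4] "eae" (len 3) => palindrome
  [3:5] "ee" (len 2) => palindrome
Longest palindromic substring: "eae" with length 3

3


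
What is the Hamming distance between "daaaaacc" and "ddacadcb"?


Comparing "daaaaacc" and "ddacadcb" position by position:
  Position 0: 'd' vs 'd' => same
  Position 1: 'a' vs 'd' => differ
  Position 2: 'a' vs 'a' => same
  Position 3: 'a' vs 'c' => differ
  Position 4: 'a' vs 'a' => same
  Position 5: 'a' vs 'd' => differ
  Position 6: 'c' vs 'c' => same
  Position 7: 'c' vs 'b' => differ
Total differences (Hamming distance): 4

4


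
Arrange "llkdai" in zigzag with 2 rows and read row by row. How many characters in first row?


Zigzag "llkdai" into 2 rows:
Placing characters:
  'l' => row 0
  'l' => row 1
  'k' => row 0
  'd' => row 1
  'a' => row 0
  'i' => row 1
Rows:
  Row 0: "lka"
  Row 1: "ldi"
First row length: 3

3


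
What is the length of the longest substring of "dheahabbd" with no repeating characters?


Input: "dheahabbd"
Sliding window (track last position of each char):
  Position 0 ('d'): window [0,0] length 1 -- new best
  Position 1 ('h'): window [0,1] length 2 -- new best
  Position 2 ('e'): window [0,2] length 3 -- new best
  Position 3 ('a'): window [0,3] length 4 -- new best
  Position 4 ('h'): repeat (last at 1), move window start to 2
  Position 4 ('h'): window [2,4] length 3
  Position 5 ('a'): repeat (last at 3), move window start to 4
  Position 5 ('a'): window [4,5] length 2
  Position 6 ('b'): window [4,6] length 3
  Position 7 ('b'): repeat (last at 6), move window start to 7
  Position 7 ('b'): window [7,7] length 1
  Position 8 ('d'): window [7,8] length 2
Longest substring with no repeats: "dhea" with length 4

4


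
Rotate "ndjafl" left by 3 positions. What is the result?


Input: "ndjafl", rotate left by 3
First 3 characters: "ndj"
Remaining characters: "afl"
Concatenate remaining + first: "afl" + "ndj" = "aflndj"

aflndj


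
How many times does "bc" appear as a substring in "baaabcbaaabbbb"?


Searching for "bc" in "baaabcbaaabbbb"
Scanning each position:
  Position 0: "ba" => no
  Position 1: "aa" => no
  Position 2: "aa" => no
  Position 3: "ab" => no
  Position 4: "bc" => MATCH
  Position 5: "cb" => no
  Position 6: "ba" => no
  Position 7: "aa" => no
  Position 8: "aa" => no
  Position 9: "ab" => no
  Position 10: "bb" => no
  Position 11: "bb" => no
  Position 12: "bb" => no
Total occurrences: 1

1


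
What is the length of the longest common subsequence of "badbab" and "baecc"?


LCS of "badbab" and "baecc"
DP table:
           b    a    e    c    c
      0    0    0    0    0    0
  b   0    1    1    1    1    1
  a   0    1    2    2    2    2
  d   0    1    2    2    2    2
  b   0    1    2    2    2    2
  a   0    1    2    2    2    2
  b   0    1    2    2    2    2
LCS length = dp[6][5] = 2

2


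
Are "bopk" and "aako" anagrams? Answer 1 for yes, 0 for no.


Strings: "bopk", "aako"
Sorted first:  bkop
Sorted second: aako
Differ at position 0: 'b' vs 'a' => not anagrams

0


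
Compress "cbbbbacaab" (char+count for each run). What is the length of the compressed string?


Input: cbbbbacaab
Runs:
  'c' x 1 => "c1"
  'b' x 4 => "b4"
  'a' x 1 => "a1"
  'c' x 1 => "c1"
  'a' x 2 => "a2"
  'b' x 1 => "b1"
Compressed: "c1b4a1c1a2b1"
Compressed length: 12

12


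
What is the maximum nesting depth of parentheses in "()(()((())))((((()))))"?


Input: "()(()((())))((((()))))"
Tracking depth:
  Position 0 '(': depth becomes 1
  Position 1 ')': depth becomes 0
  Position 2 '(': depth becomes 1
  Position 3 '(': depth becomes 2
  Position 4 ')': depth becomes 1
  Position 5 '(': depth becomes 2
  Position 6 '(': depth becomes 3
  Position 7 '(': depth becomes 4
  Position 8 ')': depth becomes 3
  Position 9 ')': depth becomes 2
  Position 10 ')': depth becomes 1
  Position 11 ')': depth becomes 0
  Position 12 '(': depth becomes 1
  Position 13 '(': depth becomes 2
  Position 14 '(': depth becomes 3
  Position 15 '(': depth becomes 4
  Position 16 '(': depth becomes 5
  Position 17 ')': depth becomes 4
  Position 18 ')': depth becomes 3
  Position 19 ')': depth becomes 2
  Position 20 ')': depth becomes 1
  Position 21 ')': depth becomes 0
Maximum depth reached: 5

5


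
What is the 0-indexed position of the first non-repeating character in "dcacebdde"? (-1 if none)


Input: dcacebdde
Character frequencies:
  'a': 1
  'b': 1
  'c': 2
  'd': 3
  'e': 2
Scanning left to right for freq == 1:
  Position 0 ('d'): freq=3, skip
  Position 1 ('c'): freq=2, skip
  Position 2 ('a'): unique! => answer = 2

2


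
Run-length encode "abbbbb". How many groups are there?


Input: abbbbb
Scanning for consecutive runs:
  Group 1: 'a' x 1 (positions 0-0)
  Group 2: 'b' x 5 (positions 1-5)
Total groups: 2

2


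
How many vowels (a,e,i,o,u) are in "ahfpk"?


Input: ahfpk
Checking each character:
  'a' at position 0: vowel (running total: 1)
  'h' at position 1: consonant
  'f' at position 2: consonant
  'p' at position 3: consonant
  'k' at position 4: consonant
Total vowels: 1

1


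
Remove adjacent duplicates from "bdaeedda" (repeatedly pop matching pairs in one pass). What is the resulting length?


Input: bdaeedda
Stack-based adjacent duplicate removal:
  Read 'b': push. Stack: b
  Read 'd': push. Stack: bd
  Read 'a': push. Stack: bda
  Read 'e': push. Stack: bdae
  Read 'e': matches stack top 'e' => pop. Stack: bda
  Read 'd': push. Stack: bdad
  Read 'd': matches stack top 'd' => pop. Stack: bda
  Read 'a': matches stack top 'a' => pop. Stack: bd
Final stack: "bd" (length 2)

2


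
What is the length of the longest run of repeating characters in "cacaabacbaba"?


Input: "cacaabacbaba"
Scanning for longest run:
  Position 1 ('a'): new char, reset run to 1
  Position 2 ('c'): new char, reset run to 1
  Position 3 ('a'): new char, reset run to 1
  Position 4 ('a'): continues run of 'a', length=2
  Position 5 ('b'): new char, reset run to 1
  Position 6 ('a'): new char, reset run to 1
  Position 7 ('c'): new char, reset run to 1
  Position 8 ('b'): new char, reset run to 1
  Position 9 ('a'): new char, reset run to 1
  Position 10 ('b'): new char, reset run to 1
  Position 11 ('a'): new char, reset run to 1
Longest run: 'a' with length 2

2


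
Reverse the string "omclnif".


Input: omclnif
Reading characters right to left:
  Position 6: 'f'
  Position 5: 'i'
  Position 4: 'n'
  Position 3: 'l'
  Position 2: 'c'
  Position 1: 'm'
  Position 0: 'o'
Reversed: finlcmo

finlcmo


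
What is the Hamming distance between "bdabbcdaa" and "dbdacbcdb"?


Comparing "bdabbcdaa" and "dbdacbcdb" position by position:
  Position 0: 'b' vs 'd' => differ
  Position 1: 'd' vs 'b' => differ
  Position 2: 'a' vs 'd' => differ
  Position 3: 'b' vs 'a' => differ
  Position 4: 'b' vs 'c' => differ
  Position 5: 'c' vs 'b' => differ
  Position 6: 'd' vs 'c' => differ
  Position 7: 'a' vs 'd' => differ
  Position 8: 'a' vs 'b' => differ
Total differences (Hamming distance): 9

9


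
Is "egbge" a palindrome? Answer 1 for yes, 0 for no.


Input: egbge
Reversed: egbge
  Compare pos 0 ('e') with pos 4 ('e'): match
  Compare pos 1 ('g') with pos 3 ('g'): match
Result: palindrome

1


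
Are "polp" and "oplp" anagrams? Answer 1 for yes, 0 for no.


Strings: "polp", "oplp"
Sorted first:  lopp
Sorted second: lopp
Sorted forms match => anagrams

1


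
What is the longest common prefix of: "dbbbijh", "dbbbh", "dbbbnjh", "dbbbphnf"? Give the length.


Words: dbbbijh, dbbbh, dbbbnjh, dbbbphnf
  Position 0: all 'd' => match
  Position 1: all 'b' => match
  Position 2: all 'b' => match
  Position 3: all 'b' => match
  Position 4: ('i', 'h', 'n', 'p') => mismatch, stop
LCP = "dbbb" (length 4)

4


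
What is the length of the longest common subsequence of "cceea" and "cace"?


LCS of "cceea" and "cace"
DP table:
           c    a    c    e
      0    0    0    0    0
  c   0    1    1    1    1
  c   0    1    1    2    2
  e   0    1    1    2    3
  e   0    1    1    2    3
  a   0    1    2    2    3
LCS length = dp[5][4] = 3

3


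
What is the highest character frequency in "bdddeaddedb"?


Input: bdddeaddedb
Character counts:
  'a': 1
  'b': 2
  'd': 6
  'e': 2
Maximum frequency: 6

6


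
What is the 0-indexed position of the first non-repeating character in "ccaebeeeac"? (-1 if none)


Input: ccaebeeeac
Character frequencies:
  'a': 2
  'b': 1
  'c': 3
  'e': 4
Scanning left to right for freq == 1:
  Position 0 ('c'): freq=3, skip
  Position 1 ('c'): freq=3, skip
  Position 2 ('a'): freq=2, skip
  Position 3 ('e'): freq=4, skip
  Position 4 ('b'): unique! => answer = 4

4


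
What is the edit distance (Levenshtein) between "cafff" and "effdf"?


Computing edit distance: "cafff" -> "effdf"
DP table:
           e    f    f    d    f
      0    1    2    3    4    5
  c   1    1    2    3    4    5
  a   2    2    2    3    4    5
  f   3    3    2    2    3    4
  f   4    4    3    2    3    3
  f   5    5    4    3    3    3
Edit distance = dp[5][5] = 3

3


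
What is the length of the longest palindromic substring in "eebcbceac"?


Input: "eebcbceac"
Checking substrings for palindromes:
  [2:5] "bcb" (len 3) => palindrome
  [3:6] "cbc" (len 3) => palindrome
  [0:2] "ee" (len 2) => palindrome
Longest palindromic substring: "bcb" with length 3

3
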